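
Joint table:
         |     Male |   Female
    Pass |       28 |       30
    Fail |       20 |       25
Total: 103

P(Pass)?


P(Pass) = (28+30)/103 = 58/103

P(Pass) = 58/103 ≈ 56.31%


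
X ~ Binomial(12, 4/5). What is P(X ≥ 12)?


P(X ≥ 12) = Σ P(X=i) for i=12..12
P(X=12) = 16777216/244140625
Sum = 16777216/244140625

P(X ≥ 12) = 16777216/244140625 ≈ 6.87%


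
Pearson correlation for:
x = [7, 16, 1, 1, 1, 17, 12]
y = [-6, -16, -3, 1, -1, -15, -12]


n=7, Σx=55, Σy=-52, Σxy=-700, Σx²=741, Σy²=672
r = (7×(-700) - 55×(-52))/√((7×741 - 55²)(7×672 - (-52)²))
= -2040/√(2162×2000) = -2040/√4324000 ≈ -2040/2079.4230 ≈ -0.9810

r ≈ -0.9810


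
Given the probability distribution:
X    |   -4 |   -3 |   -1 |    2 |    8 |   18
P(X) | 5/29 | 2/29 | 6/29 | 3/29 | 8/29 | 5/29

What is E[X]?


E[X] = Σ x·P(X=x)
= (-4)×(5/29) + (-3)×(2/29) + (-1)×(6/29) + (2)×(3/29) + (8)×(8/29) + (18)×(5/29)
= 128/29

E[X] = 128/29


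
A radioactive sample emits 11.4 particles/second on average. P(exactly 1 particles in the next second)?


Poisson(λ=11.4): P(X=1) = e^(-λ)×λ^k/k!
= e^(-11.4) × 11.4^1 / 1!
≈ 1.119548484e-05 × 11.4 / 1 ≈ 0.000128

P(X=1) ≈ 0.000128 ≈ 0.01%


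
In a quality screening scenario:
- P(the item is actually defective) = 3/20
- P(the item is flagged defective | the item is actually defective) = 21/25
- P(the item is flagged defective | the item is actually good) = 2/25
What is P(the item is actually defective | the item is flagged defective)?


Using Bayes' theorem:
P(A|B) = P(B|A)·P(A) / P(B)

P(the item is flagged defective) = 21/25 × 3/20 + 2/25 × 17/20
= 63/500 + 17/250 = 97/500

P(the item is actually defective|the item is flagged defective) = (63/500) / (97/500) = 63/97

P(the item is actually defective|the item is flagged defective) = 63/97 ≈ 64.95%


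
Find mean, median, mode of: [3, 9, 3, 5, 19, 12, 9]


Sorted: [3, 3, 5, 9, 9, 12, 19]
Mean = 60/7
Median = 9
Freq: {3: 2, 9: 2, 5: 1, 19: 1, 12: 1}
Mode: [3, 9]

Mean=60/7, Median=9, Mode=[3, 9]


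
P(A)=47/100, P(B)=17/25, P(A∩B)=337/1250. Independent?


P(A)×P(B) = 799/2500
P(A∩B) = 337/1250
Not equal → NOT independent

No, not independent


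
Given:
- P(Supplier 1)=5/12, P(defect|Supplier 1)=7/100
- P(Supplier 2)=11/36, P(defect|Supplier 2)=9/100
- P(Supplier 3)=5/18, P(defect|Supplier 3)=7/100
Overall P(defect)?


P(B) = Σ P(B|Aᵢ)×P(Aᵢ)
  7/100×5/12 = 7/240
  9/100×11/36 = 11/400
  7/100×5/18 = 7/360
Sum = 137/1800

P(defect) = 137/1800 ≈ 7.61%


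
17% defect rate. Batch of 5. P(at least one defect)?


P(all good) = (83/100)^5 = 3939040643/10000000000
P(≥1 defect) = 6060959357/10000000000

P = 6060959357/10000000000 ≈ 60.61%


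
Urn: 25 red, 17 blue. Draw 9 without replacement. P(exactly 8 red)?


Hypergeometric: C(25,8)×C(17,1)/C(42,9)
= 1081575×17/445891810 = 11385/276094

P(X=8) = 11385/276094 ≈ 4.12%


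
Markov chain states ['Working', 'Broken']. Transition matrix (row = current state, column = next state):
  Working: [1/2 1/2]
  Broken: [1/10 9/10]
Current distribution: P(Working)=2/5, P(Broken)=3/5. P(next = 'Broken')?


P(next=Broken) = Σᵢ P(now=i)×P(i→Broken)
= 2/5×1/2 + 3/5×9/10
= 1/5 + 27/50 = 37/50

P = 37/50 ≈ 0.7400


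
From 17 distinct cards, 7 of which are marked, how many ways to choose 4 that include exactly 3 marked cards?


Choose 3 of the 7 marked cards and 1 of the other 10 cards:
C(7,3)×C(10,1) = 35×10 = 350

350


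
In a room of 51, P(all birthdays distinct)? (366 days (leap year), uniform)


P(all different) = Π(366-i)/366 for i=0..50
= (366/366)×(365/366)×...×(316/366)
= 0.025839

P ≈ 0.0258 ≈ 2.58%


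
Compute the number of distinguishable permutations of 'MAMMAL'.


Letters: 6, freq: {'M': 3, 'A': 2, 'L': 1}
6!/(3!×2!×1!) = 720/12 = 60

60


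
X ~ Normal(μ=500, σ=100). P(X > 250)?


z = (250-500)/100 = -2.5
P(X > 250) = 1 - P(Z ≤ -2.5) = 1 - 0.0062 = 0.9938

P(X > 250) ≈ 0.9938


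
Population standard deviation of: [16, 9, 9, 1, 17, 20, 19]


Mean = 91/7 = 13
  (16-13)²=9
  (9-13)²=16
  (9-13)²=16
  (1-13)²=144
  (17-13)²=16
  (20-13)²=49
  (19-13)²=36
Σ(x-μ)² = 286
σ² = 286/7

σ = √(286/7) ≈ 6.3920


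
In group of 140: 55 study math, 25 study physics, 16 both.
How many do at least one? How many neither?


|A∪B| = 55+25-16 = 64
Neither = 140-64 = 76

At least one: 64; Neither: 76


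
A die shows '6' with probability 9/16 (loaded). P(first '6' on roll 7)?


Geometric: P(X=7) = (1-p)^(k-1)×p = (7/16)^6×9/16 = 1058841/268435456

P(X=7) = 1058841/268435456 ≈ 0.39%


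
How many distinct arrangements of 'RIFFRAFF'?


Letters: 8, freq: {'R': 2, 'I': 1, 'F': 4, 'A': 1}
8!/(2!×1!×4!×1!) = 40320/48 = 840

840


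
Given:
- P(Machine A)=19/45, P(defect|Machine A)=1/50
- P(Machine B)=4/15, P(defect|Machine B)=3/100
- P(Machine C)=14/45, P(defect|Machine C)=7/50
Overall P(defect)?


P(B) = Σ P(B|Aᵢ)×P(Aᵢ)
  1/50×19/45 = 19/2250
  3/100×4/15 = 1/125
  7/50×14/45 = 49/1125
Sum = 3/50

P(defect) = 3/50 ≈ 6.00%


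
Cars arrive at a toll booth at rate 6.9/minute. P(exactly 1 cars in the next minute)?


Poisson(λ=6.9): P(X=1) = e^(-λ)×λ^k/k!
= e^(-6.9) × 6.9^1 / 1!
≈ 0.001007785429 × 6.9 / 1 ≈ 0.006954

P(X=1) ≈ 0.006954 ≈ 0.70%


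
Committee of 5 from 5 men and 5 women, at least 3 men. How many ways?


Count by #men:
  3M,2W: C(5,3)×C(5,2)=100
  4M,1W: C(5,4)×C(5,1)=25
  5M,0W: C(5,5)×C(5,0)=1
Total = 126

126


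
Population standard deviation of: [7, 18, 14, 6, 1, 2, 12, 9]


Mean = 69/8
  (7-69/8)²=169/64
  (18-69/8)²=5625/64
  (14-69/8)²=1849/64
  (6-69/8)²=441/64
  (1-69/8)²=3721/64
  (2-69/8)²=2809/64
  (12-69/8)²=729/64
  (9-69/8)²=9/64
Σ(x-μ)² = 1919/8
σ² = (1919/8)/8 = 1919/64

σ = √(1919/64) ≈ 5.4758


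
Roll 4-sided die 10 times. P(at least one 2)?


P(no 2)^10 = (3/4)^10 = 59049/1048576
P(≥1) = 1 - 59049/1048576 = 989527/1048576

P = 989527/1048576 ≈ 94.37%


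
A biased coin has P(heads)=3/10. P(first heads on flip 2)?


Geometric: P(X=2) = (1-p)^(k-1)×p = (7/10)^1×3/10 = 21/100

P(X=2) = 21/100 ≈ 21.00%


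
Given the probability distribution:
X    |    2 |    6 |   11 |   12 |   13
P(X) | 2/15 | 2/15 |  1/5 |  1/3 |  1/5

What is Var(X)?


E[X] = 148/15
E[X²] = 334/3
Var(X) = E[X²] - (E[X])² = 334/3 - 21904/225 = 3146/225

Var(X) = 3146/225 ≈ 13.9822


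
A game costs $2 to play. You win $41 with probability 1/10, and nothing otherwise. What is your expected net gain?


E[gain] = (41-2)×1/10 + (-2)×9/10
= 39/10 - 9/5 = 21/10

Expected net gain = $21/10 ≈ $2.10


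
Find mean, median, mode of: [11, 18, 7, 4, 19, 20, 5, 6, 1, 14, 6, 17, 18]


Sorted: [1, 4, 5, 6, 6, 7, 11, 14, 17, 18, 18, 19, 20]
Mean = 146/13
Median = 11
Freq: {11: 1, 18: 2, 7: 1, 4: 1, 19: 1, 20: 1, 5: 1, 6: 2, 1: 1, 14: 1, 17: 1}
Mode: [6, 18]

Mean=146/13, Median=11, Mode=[6, 18]


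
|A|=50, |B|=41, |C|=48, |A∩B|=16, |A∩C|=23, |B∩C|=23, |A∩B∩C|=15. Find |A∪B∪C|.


|A∪B∪C| = 50+41+48-16-23-23+15 = 92

|A∪B∪C| = 92


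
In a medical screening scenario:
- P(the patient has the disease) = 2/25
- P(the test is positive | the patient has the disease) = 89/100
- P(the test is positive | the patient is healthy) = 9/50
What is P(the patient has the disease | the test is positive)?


Using Bayes' theorem:
P(A|B) = P(B|A)·P(A) / P(B)

P(the test is positive) = 89/100 × 2/25 + 9/50 × 23/25
= 89/1250 + 207/1250 = 148/625

P(the patient has the disease|the test is positive) = (89/1250) / (148/625) = 89/296

P(the patient has the disease|the test is positive) = 89/296 ≈ 30.07%


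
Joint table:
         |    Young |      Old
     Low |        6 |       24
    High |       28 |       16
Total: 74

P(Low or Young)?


P(Low∨Young) = P(Low) + P(Young) - P(Low∧Young)
= (30 + 34 - 6)/74 = 58/74 = 29/37

P = 29/37 ≈ 78.38%


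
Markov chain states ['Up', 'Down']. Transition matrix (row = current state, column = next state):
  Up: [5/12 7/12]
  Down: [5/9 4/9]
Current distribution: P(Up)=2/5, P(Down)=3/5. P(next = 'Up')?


P(next=Up) = Σᵢ P(now=i)×P(i→Up)
= 2/5×5/12 + 3/5×5/9
= 1/6 + 1/3 = 1/2

P = 1/2 ≈ 0.5000


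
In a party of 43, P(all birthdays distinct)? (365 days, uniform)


P(all different) = Π(365-i)/365 for i=0..42
= (365/365)×(364/365)×...×(323/365)
= 0.076077

P ≈ 0.0761 ≈ 7.61%


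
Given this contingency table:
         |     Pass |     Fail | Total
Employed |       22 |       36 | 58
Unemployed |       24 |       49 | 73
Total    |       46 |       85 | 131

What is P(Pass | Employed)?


P(Pass | Employed) = 22/(22+36) = 22/58 = 11/29

P(Pass|Employed) = 11/29 ≈ 37.93%


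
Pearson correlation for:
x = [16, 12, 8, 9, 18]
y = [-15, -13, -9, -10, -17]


n=5, Σx=63, Σy=-64, Σxy=-864, Σx²=869, Σy²=864
r = (5×(-864) - 63×(-64))/√((5×869 - 63²)(5×864 - (-64)²))
= -288/√(376×224) = -288/√84224 ≈ -288/290.2137 ≈ -0.9924

r ≈ -0.9924


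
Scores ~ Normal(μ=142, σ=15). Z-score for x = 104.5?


z = (x - μ)/σ = (104.5 - 142)/15 = -2.5

z = -2.5


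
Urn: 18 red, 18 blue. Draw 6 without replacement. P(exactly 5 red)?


Hypergeometric: C(18,5)×C(18,1)/C(36,6)
= 8568×18/1947792 = 27/341

P(X=5) = 27/341 ≈ 7.92%


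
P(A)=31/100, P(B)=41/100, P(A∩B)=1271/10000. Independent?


P(A)×P(B) = 1271/10000
P(A∩B) = 1271/10000
Equal ✓ → Independent

Yes, independent


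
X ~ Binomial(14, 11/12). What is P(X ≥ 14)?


P(X ≥ 14) = Σ P(X=i) for i=14..14
P(X=14) = 379749833583241/1283918464548864
Sum = 379749833583241/1283918464548864

P(X ≥ 14) = 379749833583241/1283918464548864 ≈ 29.58%


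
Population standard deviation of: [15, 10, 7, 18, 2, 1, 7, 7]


Mean = 67/8
  (15-67/8)²=2809/64
  (10-67/8)²=169/64
  (7-67/8)²=121/64
  (18-67/8)²=5929/64
  (2-67/8)²=2601/64
  (1-67/8)²=3481/64
  (7-67/8)²=121/64
  (7-67/8)²=121/64
Σ(x-μ)² = 1919/8
σ² = (1919/8)/8 = 1919/64

σ = √(1919/64) ≈ 5.4758


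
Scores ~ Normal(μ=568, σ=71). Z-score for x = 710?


z = (x - μ)/σ = (710 - 568)/71 = 2.0

z = 2.0


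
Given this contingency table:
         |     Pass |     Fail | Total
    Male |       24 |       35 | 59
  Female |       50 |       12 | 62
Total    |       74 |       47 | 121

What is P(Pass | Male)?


P(Pass | Male) = 24/(24+35) = 24/59

P(Pass|Male) = 24/59 ≈ 40.68%


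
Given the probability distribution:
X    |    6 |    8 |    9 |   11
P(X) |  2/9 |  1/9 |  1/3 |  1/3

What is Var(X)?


E[X] = 80/9
E[X²] = 742/9
Var(X) = E[X²] - (E[X])² = 742/9 - 6400/81 = 278/81

Var(X) = 278/81 ≈ 3.4321


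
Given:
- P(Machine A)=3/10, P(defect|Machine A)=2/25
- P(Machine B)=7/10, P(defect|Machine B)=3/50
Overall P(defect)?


P(B) = Σ P(B|Aᵢ)×P(Aᵢ)
  2/25×3/10 = 3/125
  3/50×7/10 = 21/500
Sum = 33/500

P(defect) = 33/500 ≈ 6.60%


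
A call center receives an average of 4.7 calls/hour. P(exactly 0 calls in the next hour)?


Poisson(λ=4.7): P(X=0) = e^(-λ)×λ^k/k!
= e^(-4.7) × 4.7^0 / 0!
≈ 0.009095277102 × 1 / 1 ≈ 0.009095

P(X=0) ≈ 0.009095 ≈ 0.91%


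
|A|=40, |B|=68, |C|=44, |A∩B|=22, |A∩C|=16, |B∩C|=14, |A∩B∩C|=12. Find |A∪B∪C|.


|A∪B∪C| = 40+68+44-22-16-14+12 = 112

|A∪B∪C| = 112


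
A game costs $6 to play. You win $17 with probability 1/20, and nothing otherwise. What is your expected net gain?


E[gain] = (17-6)×1/20 + (-6)×19/20
= 11/20 - 57/10 = -103/20

Expected net gain = $-103/20 ≈ $-5.15


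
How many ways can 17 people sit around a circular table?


Circular arrangements of 17 distinct objects: fix one position to break rotational symmetry.
(n-1)! = 16! = 20922789888000

20922789888000


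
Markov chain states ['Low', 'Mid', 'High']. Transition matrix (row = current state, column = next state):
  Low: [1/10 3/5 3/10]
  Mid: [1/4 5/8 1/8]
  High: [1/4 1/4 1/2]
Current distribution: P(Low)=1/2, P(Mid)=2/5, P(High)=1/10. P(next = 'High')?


P(next=High) = Σᵢ P(now=i)×P(i→High)
= 1/2×3/10 + 2/5×1/8 + 1/10×1/2
= 3/20 + 1/20 + 1/20 = 1/4

P = 1/4 ≈ 0.2500


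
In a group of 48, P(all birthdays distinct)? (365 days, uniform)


P(all different) = Π(365-i)/365 for i=0..47
= (365/365)×(364/365)×...×(318/365)
= 0.039402

P ≈ 0.0394 ≈ 3.94%


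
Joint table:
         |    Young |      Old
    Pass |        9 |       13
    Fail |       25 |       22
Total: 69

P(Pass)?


P(Pass) = (9+13)/69 = 22/69

P(Pass) = 22/69 ≈ 31.88%


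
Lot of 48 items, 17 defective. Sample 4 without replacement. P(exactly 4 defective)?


Hypergeometric: C(17,4)×C(31,0)/C(48,4)
= 2380×1/194580 = 119/9729

P(X=4) = 119/9729 ≈ 1.22%


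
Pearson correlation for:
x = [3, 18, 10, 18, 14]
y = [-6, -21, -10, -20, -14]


n=5, Σx=63, Σy=-71, Σxy=-1052, Σx²=953, Σy²=1173
r = (5×(-1052) - 63×(-71))/√((5×953 - 63²)(5×1173 - (-71)²))
= -787/√(796×824) = -787/√655904 ≈ -787/809.8790 ≈ -0.9718

r ≈ -0.9718


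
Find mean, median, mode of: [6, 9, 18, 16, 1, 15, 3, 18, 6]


Sorted: [1, 3, 6, 6, 9, 15, 16, 18, 18]
Mean = 92/9
Median = 9
Freq: {6: 2, 9: 1, 18: 2, 16: 1, 1: 1, 15: 1, 3: 1}
Mode: [6, 18]

Mean=92/9, Median=9, Mode=[6, 18]


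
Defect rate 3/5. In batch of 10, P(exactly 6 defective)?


Binomial: P(X=6) = C(10,6)×p^6×(1-p)^4
= 210 × 729/15625 × 16/625 = 489888/1953125

P(X=6) = 489888/1953125 ≈ 25.08%


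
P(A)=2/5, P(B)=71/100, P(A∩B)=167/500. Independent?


P(A)×P(B) = 71/250
P(A∩B) = 167/500
Not equal → NOT independent

No, not independent


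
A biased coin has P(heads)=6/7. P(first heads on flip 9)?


Geometric: P(X=9) = (1-p)^(k-1)×p = (1/7)^8×6/7 = 6/40353607

P(X=9) = 6/40353607 ≈ 0.00%


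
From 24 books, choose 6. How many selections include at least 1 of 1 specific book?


Complement: C(24,6) - C(23,6) = 134596 - 100947 = 33649

33649


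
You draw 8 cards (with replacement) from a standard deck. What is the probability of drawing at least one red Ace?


P(not a red Ace) = 50/52 = 25/26
P(none in 8 draws) = (25/26)^8 = 152587890625/208827064576
P(≥1 red Ace) = 1 - 152587890625/208827064576 = 56239173951/208827064576

P = 56239173951/208827064576 ≈ 26.93%


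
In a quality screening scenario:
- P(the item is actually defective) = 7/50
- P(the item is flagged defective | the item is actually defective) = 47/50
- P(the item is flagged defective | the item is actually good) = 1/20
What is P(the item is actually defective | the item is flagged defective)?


Using Bayes' theorem:
P(A|B) = P(B|A)·P(A) / P(B)

P(the item is flagged defective) = 47/50 × 7/50 + 1/20 × 43/50
= 329/2500 + 43/1000 = 873/5000

P(the item is actually defective|the item is flagged defective) = (329/2500) / (873/5000) = 658/873

P(the item is actually defective|the item is flagged defective) = 658/873 ≈ 75.37%


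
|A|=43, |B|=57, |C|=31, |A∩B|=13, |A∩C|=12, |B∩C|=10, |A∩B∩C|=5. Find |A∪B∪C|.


|A∪B∪C| = 43+57+31-13-12-10+5 = 101

|A∪B∪C| = 101


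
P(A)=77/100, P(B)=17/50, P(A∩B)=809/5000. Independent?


P(A)×P(B) = 1309/5000
P(A∩B) = 809/5000
Not equal → NOT independent

No, not independent


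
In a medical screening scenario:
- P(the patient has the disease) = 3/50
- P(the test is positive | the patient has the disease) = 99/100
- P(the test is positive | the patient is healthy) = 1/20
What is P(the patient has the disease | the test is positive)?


Using Bayes' theorem:
P(A|B) = P(B|A)·P(A) / P(B)

P(the test is positive) = 99/100 × 3/50 + 1/20 × 47/50
= 297/5000 + 47/1000 = 133/1250

P(the patient has the disease|the test is positive) = (297/5000) / (133/1250) = 297/532

P(the patient has the disease|the test is positive) = 297/532 ≈ 55.83%


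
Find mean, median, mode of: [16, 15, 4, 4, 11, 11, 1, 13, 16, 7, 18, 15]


Sorted: [1, 4, 4, 7, 11, 11, 13, 15, 15, 16, 16, 18]
Mean = 131/12
Median = 12
Freq: {16: 2, 15: 2, 4: 2, 11: 2, 1: 1, 13: 1, 7: 1, 18: 1}
Mode: [4, 11, 15, 16]

Mean=131/12, Median=12, Mode=[4, 11, 15, 16]


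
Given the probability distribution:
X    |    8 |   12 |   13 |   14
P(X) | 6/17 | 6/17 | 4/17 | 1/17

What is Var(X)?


E[X] = 186/17
E[X²] = 2120/17
Var(X) = E[X²] - (E[X])² = 2120/17 - 34596/289 = 1444/289

Var(X) = 1444/289 ≈ 4.9965


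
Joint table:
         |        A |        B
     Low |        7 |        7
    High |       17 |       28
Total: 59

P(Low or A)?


P(Low∨A) = P(Low) + P(A) - P(Low∧A)
= (14 + 24 - 7)/59 = 31/59

P = 31/59 ≈ 52.54%


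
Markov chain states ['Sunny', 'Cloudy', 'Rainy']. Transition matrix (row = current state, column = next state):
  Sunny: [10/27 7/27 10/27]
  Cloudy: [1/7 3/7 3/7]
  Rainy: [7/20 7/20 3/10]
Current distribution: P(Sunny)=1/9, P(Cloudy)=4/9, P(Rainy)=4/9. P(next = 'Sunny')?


P(next=Sunny) = Σᵢ P(now=i)×P(i→Sunny)
= 1/9×10/27 + 4/9×1/7 + 4/9×7/20
= 10/243 + 4/63 + 7/45 = 2213/8505

P = 2213/8505 ≈ 0.2602


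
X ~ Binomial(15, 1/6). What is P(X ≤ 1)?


P(X ≤ 1) = Σ P(X=i) for i=0..1
P(X=0) = 30517578125/470184984576
P(X=1) = 30517578125/156728328192
Sum = 30517578125/117546246144

P(X ≤ 1) = 30517578125/117546246144 ≈ 25.96%


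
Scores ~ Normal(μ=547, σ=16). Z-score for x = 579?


z = (x - μ)/σ = (579 - 547)/16 = 2.0

z = 2.0


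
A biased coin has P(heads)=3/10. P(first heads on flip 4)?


Geometric: P(X=4) = (1-p)^(k-1)×p = (7/10)^3×3/10 = 1029/10000

P(X=4) = 1029/10000 ≈ 10.29%


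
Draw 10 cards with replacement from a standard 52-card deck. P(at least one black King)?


P(not a black King) = 50/52 = 25/26
P(none in 10 draws) = (25/26)^10 = 95367431640625/141167095653376
P(≥1 black King) = 1 - 95367431640625/141167095653376 = 45799664012751/141167095653376

P = 45799664012751/141167095653376 ≈ 32.44%


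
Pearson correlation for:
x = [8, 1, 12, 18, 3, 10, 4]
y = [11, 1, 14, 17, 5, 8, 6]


n=7, Σx=56, Σy=62, Σxy=682, Σx²=658, Σy²=732
r = (7×682 - 56×62)/√((7×658 - 56²)(7×732 - 62²))
= 1302/√(1470×1280) = 1302/√1881600 ≈ 1302/1371.7143 ≈ 0.9492

r ≈ 0.9492


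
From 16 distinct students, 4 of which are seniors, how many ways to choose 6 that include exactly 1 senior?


Choose 1 of the 4 seniors and 5 of the other 12 students:
C(4,1)×C(12,5) = 4×792 = 3168

3168


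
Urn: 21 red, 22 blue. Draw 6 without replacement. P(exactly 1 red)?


Hypergeometric: C(21,1)×C(22,5)/C(43,6)
= 21×26334/6096454 = 2079/22919

P(X=1) = 2079/22919 ≈ 9.07%


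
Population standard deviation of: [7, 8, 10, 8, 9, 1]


Mean = 43/6
  (7-43/6)²=1/36
  (8-43/6)²=25/36
  (10-43/6)²=289/36
  (8-43/6)²=25/36
  (9-43/6)²=121/36
  (1-43/6)²=1369/36
Σ(x-μ)² = 305/6
σ² = (305/6)/6 = 305/36

σ = √(305/36) ≈ 2.9107


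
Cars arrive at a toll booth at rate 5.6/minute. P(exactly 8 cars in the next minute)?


Poisson(λ=5.6): P(X=8) = e^(-λ)×λ^k/k!
= e^(-5.6) × 5.6^8 / 8!
≈ 0.003697863716 × 967173.11574 / 40320 ≈ 0.088702

P(X=8) ≈ 0.088702 ≈ 8.87%


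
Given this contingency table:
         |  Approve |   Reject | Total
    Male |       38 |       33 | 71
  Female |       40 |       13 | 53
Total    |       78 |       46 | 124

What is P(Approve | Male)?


P(Approve | Male) = 38/(38+33) = 38/71

P(Approve|Male) = 38/71 ≈ 53.52%


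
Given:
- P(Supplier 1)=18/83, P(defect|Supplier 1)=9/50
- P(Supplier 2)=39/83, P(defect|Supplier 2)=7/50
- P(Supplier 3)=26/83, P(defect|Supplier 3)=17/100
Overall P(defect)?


P(B) = Σ P(B|Aᵢ)×P(Aᵢ)
  9/50×18/83 = 81/2075
  7/50×39/83 = 273/4150
  17/100×26/83 = 221/4150
Sum = 328/2075

P(defect) = 328/2075 ≈ 15.81%


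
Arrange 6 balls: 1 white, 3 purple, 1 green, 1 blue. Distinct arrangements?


6!/(1!×3!×1!×1!) = 120

120


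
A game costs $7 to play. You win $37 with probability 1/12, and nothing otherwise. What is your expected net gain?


E[gain] = (37-7)×1/12 + (-7)×11/12
= 5/2 - 77/12 = -47/12

Expected net gain = $-47/12 ≈ $-3.92


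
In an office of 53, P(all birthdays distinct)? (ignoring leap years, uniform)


P(all different) = Π(365-i)/365 for i=0..52
= (365/365)×(364/365)×...×(313/365)
= 0.018862

P ≈ 0.0189 ≈ 1.89%


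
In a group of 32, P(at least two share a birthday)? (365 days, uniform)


P(all different) = Π(365-i)/365 for i=0..31
= 0.246652
P(match) = 1 - 0.246652 = 0.753348

P ≈ 0.7533 ≈ 75.33%


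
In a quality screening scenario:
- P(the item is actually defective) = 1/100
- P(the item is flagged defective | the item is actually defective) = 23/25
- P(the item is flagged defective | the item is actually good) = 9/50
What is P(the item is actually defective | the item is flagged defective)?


Using Bayes' theorem:
P(A|B) = P(B|A)·P(A) / P(B)

P(the item is flagged defective) = 23/25 × 1/100 + 9/50 × 99/100
= 23/2500 + 891/5000 = 937/5000

P(the item is actually defective|the item is flagged defective) = (23/2500) / (937/5000) = 46/937

P(the item is actually defective|the item is flagged defective) = 46/937 ≈ 4.91%


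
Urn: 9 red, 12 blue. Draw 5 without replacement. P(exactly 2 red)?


Hypergeometric: C(9,2)×C(12,3)/C(21,5)
= 36×220/20349 = 880/2261

P(X=2) = 880/2261 ≈ 38.92%


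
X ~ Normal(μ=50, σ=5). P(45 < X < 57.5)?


z₁=(45-50)/5=-1.0, z₂=(57.5-50)/5=1.5
P = Φ(1.5) - Φ(-1.0) = 0.933193 - 0.158655 = 0.774538 ≈ 0.7745

P(45 < X < 57.5) ≈ 0.7745


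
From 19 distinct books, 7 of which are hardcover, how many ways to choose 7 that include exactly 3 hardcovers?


Choose 3 of the 7 hardcovers and 4 of the other 12 books:
C(7,3)×C(12,4) = 35×495 = 17325

17325


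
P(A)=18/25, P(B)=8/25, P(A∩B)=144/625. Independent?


P(A)×P(B) = 144/625
P(A∩B) = 144/625
Equal ✓ → Independent

Yes, independent


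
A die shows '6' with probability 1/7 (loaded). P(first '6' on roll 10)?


Geometric: P(X=10) = (1-p)^(k-1)×p = (6/7)^9×1/7 = 10077696/282475249

P(X=10) = 10077696/282475249 ≈ 3.57%


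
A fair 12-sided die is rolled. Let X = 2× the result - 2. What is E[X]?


E[die] = (1+12)/2 = 13/2
E[X] = 2×13/2 - 2 = 11

E[X] = 11


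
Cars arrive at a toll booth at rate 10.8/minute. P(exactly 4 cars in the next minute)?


Poisson(λ=10.8): P(X=4) = e^(-λ)×λ^k/k!
= e^(-10.8) × 10.8^4 / 4!
≈ 2.039950341e-05 × 13604.8896 / 24 ≈ 0.011564

P(X=4) ≈ 0.011564 ≈ 1.16%


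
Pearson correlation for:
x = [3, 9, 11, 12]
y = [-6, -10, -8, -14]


n=4, Σx=35, Σy=-38, Σxy=-364, Σx²=355, Σy²=396
r = (4×(-364) - 35×(-38))/√((4×355 - 35²)(4×396 - (-38)²))
= -126/√(195×140) = -126/√27300 ≈ -126/165.2271 ≈ -0.7626

r ≈ -0.7626


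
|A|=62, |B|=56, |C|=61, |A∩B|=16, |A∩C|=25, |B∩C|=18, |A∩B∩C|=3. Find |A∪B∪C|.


|A∪B∪C| = 62+56+61-16-25-18+3 = 123

|A∪B∪C| = 123


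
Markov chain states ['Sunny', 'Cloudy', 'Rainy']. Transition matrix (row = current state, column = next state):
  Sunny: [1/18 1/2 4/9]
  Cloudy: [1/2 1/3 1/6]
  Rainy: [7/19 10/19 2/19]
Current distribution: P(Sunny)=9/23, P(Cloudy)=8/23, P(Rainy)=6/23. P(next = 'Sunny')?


P(next=Sunny) = Σᵢ P(now=i)×P(i→Sunny)
= 9/23×1/18 + 8/23×1/2 + 6/23×7/19
= 1/46 + 4/23 + 42/437 = 255/874

P = 255/874 ≈ 0.2918


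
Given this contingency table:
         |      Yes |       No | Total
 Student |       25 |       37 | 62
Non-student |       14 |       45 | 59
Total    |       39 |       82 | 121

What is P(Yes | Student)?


P(Yes | Student) = 25/(25+37) = 25/62

P(Yes|Student) = 25/62 ≈ 40.32%


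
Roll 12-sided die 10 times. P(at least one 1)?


P(no 1)^10 = (11/12)^10 = 25937424601/61917364224
P(≥1) = 1 - 25937424601/61917364224 = 35979939623/61917364224

P = 35979939623/61917364224 ≈ 58.11%


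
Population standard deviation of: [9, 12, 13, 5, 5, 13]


Mean = 57/6 = 19/2
  (9-19/2)²=1/4
  (12-19/2)²=25/4
  (13-19/2)²=49/4
  (5-19/2)²=81/4
  (5-19/2)²=81/4
  (13-19/2)²=49/4
Σ(x-μ)² = 143/2
σ² = (143/2)/6 = 143/12

σ = √(143/12) ≈ 3.4521


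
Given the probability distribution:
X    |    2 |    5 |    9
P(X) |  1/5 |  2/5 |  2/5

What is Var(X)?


E[X] = 6
E[X²] = 216/5
Var(X) = E[X²] - (E[X])² = 216/5 - 36 = 36/5

Var(X) = 36/5 ≈ 7.2000


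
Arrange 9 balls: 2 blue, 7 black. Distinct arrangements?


9!/(2!×7!) = 36

36


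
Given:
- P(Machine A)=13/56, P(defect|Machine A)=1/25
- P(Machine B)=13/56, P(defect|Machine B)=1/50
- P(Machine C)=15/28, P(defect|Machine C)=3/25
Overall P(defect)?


P(B) = Σ P(B|Aᵢ)×P(Aᵢ)
  1/25×13/56 = 13/1400
  1/50×13/56 = 13/2800
  3/25×15/28 = 9/140
Sum = 219/2800

P(defect) = 219/2800 ≈ 7.82%


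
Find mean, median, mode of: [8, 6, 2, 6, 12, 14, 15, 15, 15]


Sorted: [2, 6, 6, 8, 12, 14, 15, 15, 15]
Mean = 93/9 = 31/3
Median = 12
Freq: {8: 1, 6: 2, 2: 1, 12: 1, 14: 1, 15: 3}
Mode: [15]

Mean=31/3, Median=12, Mode=15


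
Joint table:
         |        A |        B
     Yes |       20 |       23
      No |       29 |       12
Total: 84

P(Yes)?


P(Yes) = (20+23)/84 = 43/84

P(Yes) = 43/84 ≈ 51.19%


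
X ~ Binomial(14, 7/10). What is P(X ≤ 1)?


P(X ≤ 1) = Σ P(X=i) for i=0..1
P(X=0) = 4782969/100000000000000
P(X=1) = 78121827/50000000000000
Sum = 161026623/100000000000000

P(X ≤ 1) = 161026623/100000000000000 ≈ 0.00%


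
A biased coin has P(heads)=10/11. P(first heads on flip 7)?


Geometric: P(X=7) = (1-p)^(k-1)×p = (1/11)^6×10/11 = 10/19487171

P(X=7) = 10/19487171 ≈ 0.00%


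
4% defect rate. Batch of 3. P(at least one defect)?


P(all good) = (24/25)^3 = 13824/15625
P(≥1 defect) = 1801/15625

P = 1801/15625 ≈ 11.53%


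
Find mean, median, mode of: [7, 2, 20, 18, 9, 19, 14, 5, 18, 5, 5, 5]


Sorted: [2, 5, 5, 5, 5, 7, 9, 14, 18, 18, 19, 20]
Mean = 127/12
Median = 8
Freq: {7: 1, 2: 1, 20: 1, 18: 2, 9: 1, 19: 1, 14: 1, 5: 4}
Mode: [5]

Mean=127/12, Median=8, Mode=5


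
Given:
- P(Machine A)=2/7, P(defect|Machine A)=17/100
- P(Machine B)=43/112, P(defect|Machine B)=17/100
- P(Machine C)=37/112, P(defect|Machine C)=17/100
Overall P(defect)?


P(B) = Σ P(B|Aᵢ)×P(Aᵢ)
  17/100×2/7 = 17/350
  17/100×43/112 = 731/11200
  17/100×37/112 = 629/11200
Sum = 17/100

P(defect) = 17/100 ≈ 17.00%


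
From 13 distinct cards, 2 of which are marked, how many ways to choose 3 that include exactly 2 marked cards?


Choose 2 of the 2 marked cards and 1 of the other 11 cards:
C(2,2)×C(11,1) = 1×11 = 11

11


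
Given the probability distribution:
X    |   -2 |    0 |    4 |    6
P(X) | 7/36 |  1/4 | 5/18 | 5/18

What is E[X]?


E[X] = Σ x·P(X=x)
= (-2)×(7/36) + (0)×(1/4) + (4)×(5/18) + (6)×(5/18)
= 43/18

E[X] = 43/18


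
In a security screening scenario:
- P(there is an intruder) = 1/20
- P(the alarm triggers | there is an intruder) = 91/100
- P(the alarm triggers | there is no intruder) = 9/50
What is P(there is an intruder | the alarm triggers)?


Using Bayes' theorem:
P(A|B) = P(B|A)·P(A) / P(B)

P(the alarm triggers) = 91/100 × 1/20 + 9/50 × 19/20
= 91/2000 + 171/1000 = 433/2000

P(there is an intruder|the alarm triggers) = (91/2000) / (433/2000) = 91/433

P(there is an intruder|the alarm triggers) = 91/433 ≈ 21.02%


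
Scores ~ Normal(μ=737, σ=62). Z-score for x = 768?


z = (x - μ)/σ = (768 - 737)/62 = 0.5

z = 0.5


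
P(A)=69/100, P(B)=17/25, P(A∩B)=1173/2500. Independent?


P(A)×P(B) = 1173/2500
P(A∩B) = 1173/2500
Equal ✓ → Independent

Yes, independent


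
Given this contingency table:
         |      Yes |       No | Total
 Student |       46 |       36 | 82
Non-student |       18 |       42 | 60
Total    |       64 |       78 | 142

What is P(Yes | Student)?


P(Yes | Student) = 46/(46+36) = 46/82 = 23/41

P(Yes|Student) = 23/41 ≈ 56.10%


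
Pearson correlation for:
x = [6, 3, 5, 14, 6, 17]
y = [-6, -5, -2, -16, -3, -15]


n=6, Σx=51, Σy=-47, Σxy=-558, Σx²=591, Σy²=555
r = (6×(-558) - 51×(-47))/√((6×591 - 51²)(6×555 - (-47)²))
= -951/√(945×1121) = -951/√1059345 ≈ -951/1029.2449 ≈ -0.9240

r ≈ -0.9240


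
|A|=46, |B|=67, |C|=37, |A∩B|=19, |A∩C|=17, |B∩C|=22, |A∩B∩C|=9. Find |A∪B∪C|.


|A∪B∪C| = 46+67+37-19-17-22+9 = 101

|A∪B∪C| = 101


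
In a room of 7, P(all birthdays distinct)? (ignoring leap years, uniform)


P(all different) = Π(365-i)/365 for i=0..6
= (365/365)×(364/365)×...×(359/365)
= 0.943764

P ≈ 0.9438 ≈ 94.38%


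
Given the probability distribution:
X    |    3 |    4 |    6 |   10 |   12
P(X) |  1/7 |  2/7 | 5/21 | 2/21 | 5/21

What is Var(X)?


E[X] = 143/21
E[X²] = 1223/21
Var(X) = E[X²] - (E[X])² = 1223/21 - 20449/441 = 5234/441

Var(X) = 5234/441 ≈ 11.8685


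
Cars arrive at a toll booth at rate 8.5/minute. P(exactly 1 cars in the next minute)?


Poisson(λ=8.5): P(X=1) = e^(-λ)×λ^k/k!
= e^(-8.5) × 8.5^1 / 1!
≈ 0.000203468369 × 8.5 / 1 ≈ 0.001729

P(X=1) ≈ 0.001729 ≈ 0.17%


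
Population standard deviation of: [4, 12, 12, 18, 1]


Mean = 47/5
  (4-47/5)²=729/25
  (12-47/5)²=169/25
  (12-47/5)²=169/25
  (18-47/5)²=1849/25
  (1-47/5)²=1764/25
Σ(x-μ)² = 936/5
σ² = (936/5)/5 = 936/25

σ = √(936/25) ≈ 6.1188


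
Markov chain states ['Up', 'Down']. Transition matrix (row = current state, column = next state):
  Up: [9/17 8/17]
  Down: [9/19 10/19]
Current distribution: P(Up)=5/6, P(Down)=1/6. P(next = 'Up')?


P(next=Up) = Σᵢ P(now=i)×P(i→Up)
= 5/6×9/17 + 1/6×9/19
= 15/34 + 3/38 = 168/323

P = 168/323 ≈ 0.5201


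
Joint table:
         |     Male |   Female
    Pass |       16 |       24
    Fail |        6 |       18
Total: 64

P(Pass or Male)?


P(Pass∨Male) = P(Pass) + P(Male) - P(Pass∧Male)
= (40 + 22 - 16)/64 = 46/64 = 23/32

P = 23/32 ≈ 71.88%


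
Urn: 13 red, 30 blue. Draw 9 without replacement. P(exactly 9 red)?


Hypergeometric: C(13,9)×C(30,0)/C(43,9)
= 715×1/563921995 = 11/8675723

P(X=9) = 11/8675723 ≈ 0.00%


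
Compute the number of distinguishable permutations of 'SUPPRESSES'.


Letters: 10, freq: {'S': 4, 'U': 1, 'P': 2, 'R': 1, 'E': 2}
10!/(4!×1!×2!×1!×2!) = 3628800/96 = 37800

37800


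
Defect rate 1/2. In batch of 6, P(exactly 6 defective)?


Binomial: P(X=6) = C(6,6)×p^6×(1-p)^0
= 1 × 1/64 × 1 = 1/64

P(X=6) = 1/64 ≈ 1.56%


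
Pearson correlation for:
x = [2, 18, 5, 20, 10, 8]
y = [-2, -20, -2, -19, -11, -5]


n=6, Σx=63, Σy=-59, Σxy=-904, Σx²=917, Σy²=915
r = (6×(-904) - 63×(-59))/√((6×917 - 63²)(6×915 - (-59)²))
= -1707/√(1533×2009) = -1707/√3079797 ≈ -1707/1754.9350 ≈ -0.9727

r ≈ -0.9727


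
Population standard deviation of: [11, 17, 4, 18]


Mean = 50/4 = 25/2
  (11-25/2)²=9/4
  (17-25/2)²=81/4
  (4-25/2)²=289/4
  (18-25/2)²=121/4
Σ(x-μ)² = 125
σ² = 125/4

σ = √(125/4) ≈ 5.5902


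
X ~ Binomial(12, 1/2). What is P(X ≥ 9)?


P(X ≥ 9) = Σ P(X=i) for i=9..12
P(X=9) = 55/1024
P(X=10) = 33/2048
P(X=11) = 3/1024
P(X=12) = 1/4096
Sum = 299/4096

P(X ≥ 9) = 299/4096 ≈ 7.30%


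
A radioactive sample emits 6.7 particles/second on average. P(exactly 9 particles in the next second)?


Poisson(λ=6.7): P(X=9) = e^(-λ)×λ^k/k!
= e^(-6.7) × 6.7^9 / 9!
≈ 0.001230911903 × 27206534.3963 / 362880 ≈ 0.092286

P(X=9) ≈ 0.092286 ≈ 9.23%


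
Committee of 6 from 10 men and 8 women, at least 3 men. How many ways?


Count by #men:
  3M,3W: C(10,3)×C(8,3)=6720
  4M,2W: C(10,4)×C(8,2)=5880
  5M,1W: C(10,5)×C(8,1)=2016
  6M,0W: C(10,6)×C(8,0)=210
Total = 14826

14826


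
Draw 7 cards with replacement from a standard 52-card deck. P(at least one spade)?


P(not a spade) = 39/52 = 3/4
P(none in 7 draws) = (3/4)^7 = 2187/16384
P(≥1 spade) = 1 - 2187/16384 = 14197/16384

P = 14197/16384 ≈ 86.65%


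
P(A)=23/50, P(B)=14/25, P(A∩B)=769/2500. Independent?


P(A)×P(B) = 161/625
P(A∩B) = 769/2500
Not equal → NOT independent

No, not independent


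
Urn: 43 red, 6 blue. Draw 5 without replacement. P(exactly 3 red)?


Hypergeometric: C(43,3)×C(6,2)/C(49,5)
= 12341×15/1906884 = 8815/90804

P(X=3) = 8815/90804 ≈ 9.71%


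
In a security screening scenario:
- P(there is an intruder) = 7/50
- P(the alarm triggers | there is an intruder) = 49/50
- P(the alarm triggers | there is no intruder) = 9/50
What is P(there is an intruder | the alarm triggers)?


Using Bayes' theorem:
P(A|B) = P(B|A)·P(A) / P(B)

P(the alarm triggers) = 49/50 × 7/50 + 9/50 × 43/50
= 343/2500 + 387/2500 = 73/250

P(there is an intruder|the alarm triggers) = (343/2500) / (73/250) = 343/730

P(there is an intruder|the alarm triggers) = 343/730 ≈ 46.99%


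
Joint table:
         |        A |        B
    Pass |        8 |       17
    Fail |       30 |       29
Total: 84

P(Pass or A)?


P(Pass∨A) = P(Pass) + P(A) - P(Pass∧A)
= (25 + 38 - 8)/84 = 55/84

P = 55/84 ≈ 65.48%


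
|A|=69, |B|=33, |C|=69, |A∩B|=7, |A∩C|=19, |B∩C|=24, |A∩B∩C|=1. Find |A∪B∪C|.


|A∪B∪C| = 69+33+69-7-19-24+1 = 122

|A∪B∪C| = 122


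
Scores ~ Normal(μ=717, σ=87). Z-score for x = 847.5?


z = (x - μ)/σ = (847.5 - 717)/87 = 1.5

z = 1.5


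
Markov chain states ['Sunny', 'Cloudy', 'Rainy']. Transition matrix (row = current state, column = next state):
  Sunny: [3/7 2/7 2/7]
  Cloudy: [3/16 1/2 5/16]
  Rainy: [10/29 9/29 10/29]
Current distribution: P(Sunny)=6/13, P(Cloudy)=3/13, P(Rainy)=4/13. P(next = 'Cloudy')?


P(next=Cloudy) = Σᵢ P(now=i)×P(i→Cloudy)
= 6/13×2/7 + 3/13×1/2 + 4/13×9/29
= 12/91 + 3/26 + 36/377 = 1809/5278

P = 1809/5278 ≈ 0.3427


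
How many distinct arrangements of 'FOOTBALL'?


Letters: 8, freq: {'F': 1, 'O': 2, 'T': 1, 'B': 1, 'A': 1, 'L': 2}
8!/(1!×2!×1!×1!×1!×2!) = 40320/4 = 10080

10080


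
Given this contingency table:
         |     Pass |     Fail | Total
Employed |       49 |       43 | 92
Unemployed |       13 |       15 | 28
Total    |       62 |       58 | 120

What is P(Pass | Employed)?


P(Pass | Employed) = 49/(49+43) = 49/92

P(Pass|Employed) = 49/92 ≈ 53.26%


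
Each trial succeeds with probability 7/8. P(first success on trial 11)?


Geometric: P(X=11) = (1-p)^(k-1)×p = (1/8)^10×7/8 = 7/8589934592

P(X=11) = 7/8589934592 ≈ 0.00%


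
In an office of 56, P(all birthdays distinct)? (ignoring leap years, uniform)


P(all different) = Π(365-i)/365 for i=0..55
= (365/365)×(364/365)×...×(310/365)
= 0.011668

P ≈ 0.0117 ≈ 1.17%


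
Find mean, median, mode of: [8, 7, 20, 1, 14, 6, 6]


Sorted: [1, 6, 6, 7, 8, 14, 20]
Mean = 62/7
Median = 7
Freq: {8: 1, 7: 1, 20: 1, 1: 1, 14: 1, 6: 2}
Mode: [6]

Mean=62/7, Median=7, Mode=6


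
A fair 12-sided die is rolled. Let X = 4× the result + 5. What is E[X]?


E[die] = (1+12)/2 = 13/2
E[X] = 4×13/2 + 5 = 31

E[X] = 31


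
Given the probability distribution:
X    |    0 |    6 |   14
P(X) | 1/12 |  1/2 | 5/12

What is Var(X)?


E[X] = 53/6
E[X²] = 299/3
Var(X) = E[X²] - (E[X])² = 299/3 - 2809/36 = 779/36

Var(X) = 779/36 ≈ 21.6389


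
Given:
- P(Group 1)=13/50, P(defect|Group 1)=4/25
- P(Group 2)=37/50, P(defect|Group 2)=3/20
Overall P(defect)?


P(B) = Σ P(B|Aᵢ)×P(Aᵢ)
  4/25×13/50 = 26/625
  3/20×37/50 = 111/1000
Sum = 763/5000

P(defect) = 763/5000 ≈ 15.26%


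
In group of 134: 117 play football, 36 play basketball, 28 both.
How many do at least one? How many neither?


|A∪B| = 117+36-28 = 125
Neither = 134-125 = 9

At least one: 125; Neither: 9


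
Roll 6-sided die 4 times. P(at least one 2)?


P(no 2)^4 = (5/6)^4 = 625/1296
P(≥1) = 1 - 625/1296 = 671/1296

P = 671/1296 ≈ 51.77%


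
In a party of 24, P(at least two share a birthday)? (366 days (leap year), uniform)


P(all different) = Π(366-i)/366 for i=0..23
= 0.462654
P(match) = 1 - 0.462654 = 0.537346

P ≈ 0.5373 ≈ 53.73%


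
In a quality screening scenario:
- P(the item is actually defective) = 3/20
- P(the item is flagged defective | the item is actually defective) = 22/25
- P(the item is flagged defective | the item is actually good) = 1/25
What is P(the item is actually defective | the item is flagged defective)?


Using Bayes' theorem:
P(A|B) = P(B|A)·P(A) / P(B)

P(the item is flagged defective) = 22/25 × 3/20 + 1/25 × 17/20
= 33/250 + 17/500 = 83/500

P(the item is actually defective|the item is flagged defective) = (33/250) / (83/500) = 66/83

P(the item is actually defective|the item is flagged defective) = 66/83 ≈ 79.52%


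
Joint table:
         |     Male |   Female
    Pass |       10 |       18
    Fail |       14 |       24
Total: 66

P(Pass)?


P(Pass) = (10+18)/66 = 28/66 = 14/33

P(Pass) = 14/33 ≈ 42.42%


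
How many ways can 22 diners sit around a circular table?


Circular arrangements of 22 distinct objects: fix one position to break rotational symmetry.
(n-1)! = 21! = 51090942171709440000

51090942171709440000


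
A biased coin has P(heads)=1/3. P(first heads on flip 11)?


Geometric: P(X=11) = (1-p)^(k-1)×p = (2/3)^10×1/3 = 1024/177147

P(X=11) = 1024/177147 ≈ 0.58%


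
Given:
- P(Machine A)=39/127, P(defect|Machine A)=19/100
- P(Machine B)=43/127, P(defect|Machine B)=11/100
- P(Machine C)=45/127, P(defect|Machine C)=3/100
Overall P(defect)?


P(B) = Σ P(B|Aᵢ)×P(Aᵢ)
  19/100×39/127 = 741/12700
  11/100×43/127 = 473/12700
  3/100×45/127 = 27/2540
Sum = 1349/12700

P(defect) = 1349/12700 ≈ 10.62%


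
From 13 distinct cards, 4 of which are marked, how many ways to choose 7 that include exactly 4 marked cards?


Choose 4 of the 4 marked cards and 3 of the other 9 cards:
C(4,4)×C(9,3) = 1×84 = 84

84


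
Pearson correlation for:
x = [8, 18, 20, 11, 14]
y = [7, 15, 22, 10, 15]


n=5, Σx=71, Σy=69, Σxy=1086, Σx²=1105, Σy²=1083
r = (5×1086 - 71×69)/√((5×1105 - 71²)(5×1083 - 69²))
= 531/√(484×654) = 531/√316536 ≈ 531/562.6153 ≈ 0.9438

r ≈ 0.9438


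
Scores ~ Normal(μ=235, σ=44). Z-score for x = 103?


z = (x - μ)/σ = (103 - 235)/44 = -3.0

z = -3.0


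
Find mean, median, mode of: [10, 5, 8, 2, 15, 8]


Sorted: [2, 5, 8, 8, 10, 15]
Mean = 48/6 = 8
Median = 8
Freq: {10: 1, 5: 1, 8: 2, 2: 1, 15: 1}
Mode: [8]

Mean=8, Median=8, Mode=8


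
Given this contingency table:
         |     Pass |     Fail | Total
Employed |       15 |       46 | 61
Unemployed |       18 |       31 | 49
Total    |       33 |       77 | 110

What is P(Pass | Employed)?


P(Pass | Employed) = 15/(15+46) = 15/61

P(Pass|Employed) = 15/61 ≈ 24.59%


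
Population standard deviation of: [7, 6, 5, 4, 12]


Mean = 34/5
  (7-34/5)²=1/25
  (6-34/5)²=16/25
  (5-34/5)²=81/25
  (4-34/5)²=196/25
  (12-34/5)²=676/25
Σ(x-μ)² = 194/5
σ² = (194/5)/5 = 194/25

σ = √(194/25) ≈ 2.7857


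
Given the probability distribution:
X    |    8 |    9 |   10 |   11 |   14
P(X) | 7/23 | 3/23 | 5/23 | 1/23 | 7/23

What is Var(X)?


E[X] = 242/23
E[X²] = 2684/23
Var(X) = E[X²] - (E[X])² = 2684/23 - 58564/529 = 3168/529

Var(X) = 3168/529 ≈ 5.9887


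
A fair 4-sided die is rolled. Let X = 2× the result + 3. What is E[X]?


E[die] = (1+4)/2 = 5/2
E[X] = 2×5/2 + 3 = 8

E[X] = 8


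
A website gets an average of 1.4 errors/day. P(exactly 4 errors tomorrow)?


Poisson(λ=1.4): P(X=4) = e^(-λ)×λ^k/k!
= e^(-1.4) × 1.4^4 / 4!
≈ 0.2465969639 × 3.8416 / 24 ≈ 0.039472

P(X=4) ≈ 0.039472 ≈ 3.95%


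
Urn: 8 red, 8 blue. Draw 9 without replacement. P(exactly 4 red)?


Hypergeometric: C(8,4)×C(8,5)/C(16,9)
= 70×56/11440 = 49/143

P(X=4) = 49/143 ≈ 34.27%
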